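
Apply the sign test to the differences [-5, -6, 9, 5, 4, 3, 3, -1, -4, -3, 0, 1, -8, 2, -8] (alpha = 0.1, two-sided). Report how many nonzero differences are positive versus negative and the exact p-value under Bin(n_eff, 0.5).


Step 1: Discard zero differences. Original n = 15; n_eff = number of nonzero differences = 14.
Nonzero differences (with sign): -5, -6, +9, +5, +4, +3, +3, -1, -4, -3, +1, -8, +2, -8
Step 2: Count signs: positive = 7, negative = 7.
Step 3: Under H0: P(positive) = 0.5, so the number of positives S ~ Bin(14, 0.5).
Step 4: Two-sided exact p-value = sum of Bin(14,0.5) probabilities at or below the observed probability = 1.000000.
Step 5: alpha = 0.1. fail to reject H0.

n_eff = 14, pos = 7, neg = 7, p = 1.000000, fail to reject H0.


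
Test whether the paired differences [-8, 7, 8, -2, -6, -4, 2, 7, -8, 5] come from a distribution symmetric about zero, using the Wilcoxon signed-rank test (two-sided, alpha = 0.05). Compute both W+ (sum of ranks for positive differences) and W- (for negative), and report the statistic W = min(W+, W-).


Step 1: Drop any zero differences (none here) and take |d_i|.
|d| = [8, 7, 8, 2, 6, 4, 2, 7, 8, 5]
Step 2: Midrank |d_i| (ties get averaged ranks).
ranks: |8|->9, |7|->6.5, |8|->9, |2|->1.5, |6|->5, |4|->3, |2|->1.5, |7|->6.5, |8|->9, |5|->4
Step 3: Attach original signs; sum ranks with positive sign and with negative sign.
W+ = 6.5 + 9 + 1.5 + 6.5 + 4 = 27.5
W- = 9 + 1.5 + 5 + 3 + 9 = 27.5
(Check: W+ + W- = 55 should equal n(n+1)/2 = 55.)
Step 4: Test statistic W = min(W+, W-) = 27.5.
Step 5: Ties in |d|, so use the tie-corrected normal approximation.
        E[W] = n(n+1)/4 = 10*11/4 = 27.5.
        Tie groups: |d|=2 (t=2), |d|=7 (t=2), |d|=8 (t=3); sum(t^3 - t) = 36.
        Var[W] = n(n+1)(2n+1)/24 - sum(t^3-t)/48 = 2310/24 - 36/48 = 95.5.
        z = (W - E[W]) / sqrt(Var[W]) = (27.5 - 27.5) / 9.7724 = 0.0000.
        Two-sided p = 2*Phi(z) = 1.000000.
Step 6: alpha = 0.05. fail to reject H0.

W+ = 27.5, W- = 27.5, W = min = 27.5, p = 1.000000, fail to reject H0.


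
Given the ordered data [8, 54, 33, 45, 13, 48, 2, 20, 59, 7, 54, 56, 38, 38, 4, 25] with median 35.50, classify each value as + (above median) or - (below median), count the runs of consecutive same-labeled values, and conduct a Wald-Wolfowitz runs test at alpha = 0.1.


Step 1: Compute median = 35.50; label A = above, B = below.
Labels in order: BABABABBABAAAABB  (n_A = 8, n_B = 8)
Step 2: Count runs R = 11.
Step 3: Under H0 (random ordering), E[R] = 2*n_A*n_B/(n_A+n_B) + 1 = 2*8*8/16 + 1 = 9.0000.
        Var[R] = 2*n_A*n_B*(2*n_A*n_B - n_A - n_B) / ((n_A+n_B)^2 * (n_A+n_B-1)) = 14336/3840 = 3.7333.
        SD[R] = 1.9322.
Step 4: Continuity-corrected z = (R - 0.5 - E[R]) / SD[R] = (11 - 0.5 - 9.0000) / 1.9322 = 0.7763.
Step 5: Two-sided p-value via normal approximation = 2*(1 - Phi(|z|)) = 0.437558.
Step 6: alpha = 0.1. fail to reject H0.

R = 11, z = 0.7763, p = 0.437558, fail to reject H0.


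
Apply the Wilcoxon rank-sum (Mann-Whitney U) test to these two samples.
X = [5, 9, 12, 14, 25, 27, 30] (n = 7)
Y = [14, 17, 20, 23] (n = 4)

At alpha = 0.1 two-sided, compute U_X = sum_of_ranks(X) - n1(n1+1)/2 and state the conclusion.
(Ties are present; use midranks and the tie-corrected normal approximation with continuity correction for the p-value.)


Step 1: Combine and sort all 11 observations; assign midranks.
sorted (value, group): (5,X), (9,X), (12,X), (14,X), (14,Y), (17,Y), (20,Y), (23,Y), (25,X), (27,X), (30,X)
ranks: 5->1, 9->2, 12->3, 14->4.5, 14->4.5, 17->6, 20->7, 23->8, 25->9, 27->10, 30->11
Step 2: Rank sum for X: R1 = 1 + 2 + 3 + 4.5 + 9 + 10 + 11 = 40.5.
Step 3: U_X = R1 - n1(n1+1)/2 = 40.5 - 7*8/2 = 40.5 - 28 = 12.5.
       U_Y = n1*n2 - U_X = 28 - 12.5 = 15.5.
Step 4: Ties are present, so use the tie-corrected normal approximation (with continuity correction) for the p-value.
Step 5: p-value = 0.849769; compare to alpha = 0.1. fail to reject H0.

U_X = 12.5, p = 0.849769, fail to reject H0 at alpha = 0.1.


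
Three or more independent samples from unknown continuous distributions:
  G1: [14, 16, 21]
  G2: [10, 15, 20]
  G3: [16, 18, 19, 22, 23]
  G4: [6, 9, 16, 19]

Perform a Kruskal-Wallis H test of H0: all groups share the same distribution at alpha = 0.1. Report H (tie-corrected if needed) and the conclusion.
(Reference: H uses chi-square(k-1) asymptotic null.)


Step 1: Combine all N = 15 observations and assign midranks.
sorted (value, group, rank): (6,G4,1), (9,G4,2), (10,G2,3), (14,G1,4), (15,G2,5), (16,G1,7), (16,G3,7), (16,G4,7), (18,G3,9), (19,G3,10.5), (19,G4,10.5), (20,G2,12), (21,G1,13), (22,G3,14), (23,G3,15)
Step 2: Sum ranks within each group.
R_1 = 24 (n_1 = 3)
R_2 = 20 (n_2 = 3)
R_3 = 55.5 (n_3 = 5)
R_4 = 20.5 (n_4 = 4)
Step 3: H = 12/(N(N+1)) * sum(R_i^2/n_i) - 3(N+1)
     = 12/(15*16) * (24^2/3 + 20^2/3 + 55.5^2/5 + 20.5^2/4) - 3*16
     = 0.050000 * 1046.45 - 48
     = 4.322292.
Step 4: Ties present; correction factor C = 1 - 30/(15^3 - 15) = 0.991071. Corrected H = 4.322292 / 0.991071 = 4.361231.
Step 5: Under H0, H ~ chi^2(3); p-value = 0.225007.
Step 6: alpha = 0.1. fail to reject H0.

H = 4.3612, df = 3, p = 0.225007, fail to reject H0.


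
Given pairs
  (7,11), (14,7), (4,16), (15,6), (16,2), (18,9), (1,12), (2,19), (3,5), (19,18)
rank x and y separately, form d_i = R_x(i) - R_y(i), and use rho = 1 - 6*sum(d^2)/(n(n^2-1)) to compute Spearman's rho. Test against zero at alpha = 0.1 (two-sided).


Step 1: Rank x and y separately (midranks; no ties here).
rank(x): 7->5, 14->6, 4->4, 15->7, 16->8, 18->9, 1->1, 2->2, 3->3, 19->10
rank(y): 11->6, 7->4, 16->8, 6->3, 2->1, 9->5, 12->7, 19->10, 5->2, 18->9
Step 2: d_i = R_x(i) - R_y(i); compute d_i^2.
  (5-6)^2=1, (6-4)^2=4, (4-8)^2=16, (7-3)^2=16, (8-1)^2=49, (9-5)^2=16, (1-7)^2=36, (2-10)^2=64, (3-2)^2=1, (10-9)^2=1
sum(d^2) = 204.
Step 3: rho = 1 - 6*204 / (10*(10^2 - 1)) = 1 - 1224/990 = -0.236364.
Step 4: Under H0, t = rho * sqrt((n-2)/(1-rho^2)) = -0.6880 ~ t(8).
Step 5: Two-sided p-value from the t-distribution with 8 df = 0.510885.
Step 6: alpha = 0.1. fail to reject H0.

rho = -0.2364, p = 0.510885, fail to reject H0 at alpha = 0.1.


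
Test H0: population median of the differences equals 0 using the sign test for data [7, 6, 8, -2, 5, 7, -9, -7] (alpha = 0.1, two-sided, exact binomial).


Step 1: Discard zero differences. Original n = 8; n_eff = number of nonzero differences = 8.
Nonzero differences (with sign): +7, +6, +8, -2, +5, +7, -9, -7
Step 2: Count signs: positive = 5, negative = 3.
Step 3: Under H0: P(positive) = 0.5, so the number of positives S ~ Bin(8, 0.5).
Step 4: Two-sided exact p-value = sum of Bin(8,0.5) probabilities at or below the observed probability = 0.726562.
Step 5: alpha = 0.1. fail to reject H0.

n_eff = 8, pos = 5, neg = 3, p = 0.726562, fail to reject H0.


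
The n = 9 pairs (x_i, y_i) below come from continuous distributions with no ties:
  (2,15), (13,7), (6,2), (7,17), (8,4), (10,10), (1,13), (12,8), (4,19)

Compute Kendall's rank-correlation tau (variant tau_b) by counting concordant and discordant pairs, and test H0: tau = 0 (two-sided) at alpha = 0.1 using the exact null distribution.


Step 1: Enumerate the 36 unordered pairs (i,j) with i<j and classify each by sign(x_j-x_i) * sign(y_j-y_i).
  (1,2):dx=+11,dy=-8->D; (1,3):dx=+4,dy=-13->D; (1,4):dx=+5,dy=+2->C; (1,5):dx=+6,dy=-11->D
  (1,6):dx=+8,dy=-5->D; (1,7):dx=-1,dy=-2->C; (1,8):dx=+10,dy=-7->D; (1,9):dx=+2,dy=+4->C
  (2,3):dx=-7,dy=-5->C; (2,4):dx=-6,dy=+10->D; (2,5):dx=-5,dy=-3->C; (2,6):dx=-3,dy=+3->D
  (2,7):dx=-12,dy=+6->D; (2,8):dx=-1,dy=+1->D; (2,9):dx=-9,dy=+12->D; (3,4):dx=+1,dy=+15->C
  (3,5):dx=+2,dy=+2->C; (3,6):dx=+4,dy=+8->C; (3,7):dx=-5,dy=+11->D; (3,8):dx=+6,dy=+6->C
  (3,9):dx=-2,dy=+17->D; (4,5):dx=+1,dy=-13->D; (4,6):dx=+3,dy=-7->D; (4,7):dx=-6,dy=-4->C
  (4,8):dx=+5,dy=-9->D; (4,9):dx=-3,dy=+2->D; (5,6):dx=+2,dy=+6->C; (5,7):dx=-7,dy=+9->D
  (5,8):dx=+4,dy=+4->C; (5,9):dx=-4,dy=+15->D; (6,7):dx=-9,dy=+3->D; (6,8):dx=+2,dy=-2->D
  (6,9):dx=-6,dy=+9->D; (7,8):dx=+11,dy=-5->D; (7,9):dx=+3,dy=+6->C; (8,9):dx=-8,dy=+11->D
Step 2: C = 13, D = 23, total pairs = 36.
Step 3: tau = (C - D)/(n(n-1)/2) = (13 - 23)/36 = -0.277778.
Step 4: Exact two-sided p-value (enumerate n! = 362880 permutations of y under H0): p = 0.358488.
Step 5: alpha = 0.1. fail to reject H0.

tau_b = -0.2778 (C=13, D=23), p = 0.358488, fail to reject H0.


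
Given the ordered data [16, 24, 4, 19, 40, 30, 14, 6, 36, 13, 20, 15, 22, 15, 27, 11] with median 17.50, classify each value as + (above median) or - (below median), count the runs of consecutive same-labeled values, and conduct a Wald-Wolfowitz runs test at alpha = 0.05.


Step 1: Compute median = 17.50; label A = above, B = below.
Labels in order: BABAAABBABABABAB  (n_A = 8, n_B = 8)
Step 2: Count runs R = 13.
Step 3: Under H0 (random ordering), E[R] = 2*n_A*n_B/(n_A+n_B) + 1 = 2*8*8/16 + 1 = 9.0000.
        Var[R] = 2*n_A*n_B*(2*n_A*n_B - n_A - n_B) / ((n_A+n_B)^2 * (n_A+n_B-1)) = 14336/3840 = 3.7333.
        SD[R] = 1.9322.
Step 4: Continuity-corrected z = (R - 0.5 - E[R]) / SD[R] = (13 - 0.5 - 9.0000) / 1.9322 = 1.8114.
Step 5: Two-sided p-value via normal approximation = 2*(1 - Phi(|z|)) = 0.070076.
Step 6: alpha = 0.05. fail to reject H0.

R = 13, z = 1.8114, p = 0.070076, fail to reject H0.


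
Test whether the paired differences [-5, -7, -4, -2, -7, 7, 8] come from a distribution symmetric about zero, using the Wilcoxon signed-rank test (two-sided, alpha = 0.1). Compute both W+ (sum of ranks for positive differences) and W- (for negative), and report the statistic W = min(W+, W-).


Step 1: Drop any zero differences (none here) and take |d_i|.
|d| = [5, 7, 4, 2, 7, 7, 8]
Step 2: Midrank |d_i| (ties get averaged ranks).
ranks: |5|->3, |7|->5, |4|->2, |2|->1, |7|->5, |7|->5, |8|->7
Step 3: Attach original signs; sum ranks with positive sign and with negative sign.
W+ = 5 + 7 = 12
W- = 3 + 5 + 2 + 1 + 5 = 16
(Check: W+ + W- = 28 should equal n(n+1)/2 = 28.)
Step 4: Test statistic W = min(W+, W-) = 12.
Step 5: Ties in |d|, so use the tie-corrected normal approximation.
        E[W] = n(n+1)/4 = 7*8/4 = 14.
        Tie groups: |d|=7 (t=3); sum(t^3 - t) = 24.
        Var[W] = n(n+1)(2n+1)/24 - sum(t^3-t)/48 = 840/24 - 24/48 = 34.5.
        z = (W - E[W]) / sqrt(Var[W]) = (12 - 14) / 5.8737 = -0.3405.
        Two-sided p = 2*Phi(z) = 0.733478.
Step 6: alpha = 0.1. fail to reject H0.

W+ = 12, W- = 16, W = min = 12, p = 0.733478, fail to reject H0.


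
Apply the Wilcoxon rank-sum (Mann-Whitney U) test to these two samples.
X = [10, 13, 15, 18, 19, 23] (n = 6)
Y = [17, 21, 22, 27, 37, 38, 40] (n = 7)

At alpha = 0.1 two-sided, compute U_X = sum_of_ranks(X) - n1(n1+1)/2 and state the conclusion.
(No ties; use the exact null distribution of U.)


Step 1: Combine and sort all 13 observations; assign midranks.
sorted (value, group): (10,X), (13,X), (15,X), (17,Y), (18,X), (19,X), (21,Y), (22,Y), (23,X), (27,Y), (37,Y), (38,Y), (40,Y)
ranks: 10->1, 13->2, 15->3, 17->4, 18->5, 19->6, 21->7, 22->8, 23->9, 27->10, 37->11, 38->12, 40->13
Step 2: Rank sum for X: R1 = 1 + 2 + 3 + 5 + 6 + 9 = 26.
Step 3: U_X = R1 - n1(n1+1)/2 = 26 - 6*7/2 = 26 - 21 = 5.
       U_Y = n1*n2 - U_X = 42 - 5 = 37.
Step 4: No ties, so the exact null distribution of U (based on enumerating the C(13,6) = 1716 equally likely rank assignments) gives the two-sided p-value.
Step 5: p-value = 0.022145; compare to alpha = 0.1. reject H0.

U_X = 5, p = 0.022145, reject H0 at alpha = 0.1.


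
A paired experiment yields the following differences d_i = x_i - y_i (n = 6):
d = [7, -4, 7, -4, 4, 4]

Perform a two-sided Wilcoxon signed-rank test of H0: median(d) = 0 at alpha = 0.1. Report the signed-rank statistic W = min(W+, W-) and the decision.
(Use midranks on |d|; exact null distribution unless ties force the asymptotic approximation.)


Step 1: Drop any zero differences (none here) and take |d_i|.
|d| = [7, 4, 7, 4, 4, 4]
Step 2: Midrank |d_i| (ties get averaged ranks).
ranks: |7|->5.5, |4|->2.5, |7|->5.5, |4|->2.5, |4|->2.5, |4|->2.5
Step 3: Attach original signs; sum ranks with positive sign and with negative sign.
W+ = 5.5 + 5.5 + 2.5 + 2.5 = 16
W- = 2.5 + 2.5 = 5
(Check: W+ + W- = 21 should equal n(n+1)/2 = 21.)
Step 4: Test statistic W = min(W+, W-) = 5.
Step 5: Ties in |d|, so use the tie-corrected normal approximation.
        E[W] = n(n+1)/4 = 6*7/4 = 10.5.
        Tie groups: |d|=4 (t=4), |d|=7 (t=2); sum(t^3 - t) = 66.
        Var[W] = n(n+1)(2n+1)/24 - sum(t^3-t)/48 = 546/24 - 66/48 = 21.375.
        z = (W - E[W]) / sqrt(Var[W]) = (5 - 10.5) / 4.6233 = -1.1896.
        Two-sided p = 2*Phi(z) = 0.234194.
Step 6: alpha = 0.1. fail to reject H0.

W+ = 16, W- = 5, W = min = 5, p = 0.234194, fail to reject H0.


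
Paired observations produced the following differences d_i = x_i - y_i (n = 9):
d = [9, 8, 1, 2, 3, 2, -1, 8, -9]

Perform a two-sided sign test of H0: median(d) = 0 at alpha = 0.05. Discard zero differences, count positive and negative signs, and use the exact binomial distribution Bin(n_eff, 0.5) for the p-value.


Step 1: Discard zero differences. Original n = 9; n_eff = number of nonzero differences = 9.
Nonzero differences (with sign): +9, +8, +1, +2, +3, +2, -1, +8, -9
Step 2: Count signs: positive = 7, negative = 2.
Step 3: Under H0: P(positive) = 0.5, so the number of positives S ~ Bin(9, 0.5).
Step 4: Two-sided exact p-value = sum of Bin(9,0.5) probabilities at or below the observed probability = 0.179688.
Step 5: alpha = 0.05. fail to reject H0.

n_eff = 9, pos = 7, neg = 2, p = 0.179688, fail to reject H0.


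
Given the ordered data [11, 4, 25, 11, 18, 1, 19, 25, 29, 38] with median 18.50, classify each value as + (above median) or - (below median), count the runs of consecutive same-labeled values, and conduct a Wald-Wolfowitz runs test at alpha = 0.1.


Step 1: Compute median = 18.50; label A = above, B = below.
Labels in order: BBABBBAAAA  (n_A = 5, n_B = 5)
Step 2: Count runs R = 4.
Step 3: Under H0 (random ordering), E[R] = 2*n_A*n_B/(n_A+n_B) + 1 = 2*5*5/10 + 1 = 6.0000.
        Var[R] = 2*n_A*n_B*(2*n_A*n_B - n_A - n_B) / ((n_A+n_B)^2 * (n_A+n_B-1)) = 2000/900 = 2.2222.
        SD[R] = 1.4907.
Step 4: Continuity-corrected z = (R + 0.5 - E[R]) / SD[R] = (4 + 0.5 - 6.0000) / 1.4907 = -1.0062.
Step 5: Two-sided p-value via normal approximation = 2*(1 - Phi(|z|)) = 0.314305.
Step 6: alpha = 0.1. fail to reject H0.

R = 4, z = -1.0062, p = 0.314305, fail to reject H0.


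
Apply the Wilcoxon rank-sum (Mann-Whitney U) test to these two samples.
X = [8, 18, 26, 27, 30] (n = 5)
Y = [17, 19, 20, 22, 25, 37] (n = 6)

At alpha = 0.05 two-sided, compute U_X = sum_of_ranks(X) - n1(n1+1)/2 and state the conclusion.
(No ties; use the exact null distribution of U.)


Step 1: Combine and sort all 11 observations; assign midranks.
sorted (value, group): (8,X), (17,Y), (18,X), (19,Y), (20,Y), (22,Y), (25,Y), (26,X), (27,X), (30,X), (37,Y)
ranks: 8->1, 17->2, 18->3, 19->4, 20->5, 22->6, 25->7, 26->8, 27->9, 30->10, 37->11
Step 2: Rank sum for X: R1 = 1 + 3 + 8 + 9 + 10 = 31.
Step 3: U_X = R1 - n1(n1+1)/2 = 31 - 5*6/2 = 31 - 15 = 16.
       U_Y = n1*n2 - U_X = 30 - 16 = 14.
Step 4: No ties, so the exact null distribution of U (based on enumerating the C(11,5) = 462 equally likely rank assignments) gives the two-sided p-value.
Step 5: p-value = 0.930736; compare to alpha = 0.05. fail to reject H0.

U_X = 16, p = 0.930736, fail to reject H0 at alpha = 0.05.


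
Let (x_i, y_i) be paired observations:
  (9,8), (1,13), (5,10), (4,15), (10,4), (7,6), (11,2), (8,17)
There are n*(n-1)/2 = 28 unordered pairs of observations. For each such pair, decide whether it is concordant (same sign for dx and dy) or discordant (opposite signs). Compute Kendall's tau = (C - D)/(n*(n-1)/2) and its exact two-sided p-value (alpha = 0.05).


Step 1: Enumerate the 28 unordered pairs (i,j) with i<j and classify each by sign(x_j-x_i) * sign(y_j-y_i).
  (1,2):dx=-8,dy=+5->D; (1,3):dx=-4,dy=+2->D; (1,4):dx=-5,dy=+7->D; (1,5):dx=+1,dy=-4->D
  (1,6):dx=-2,dy=-2->C; (1,7):dx=+2,dy=-6->D; (1,8):dx=-1,dy=+9->D; (2,3):dx=+4,dy=-3->D
  (2,4):dx=+3,dy=+2->C; (2,5):dx=+9,dy=-9->D; (2,6):dx=+6,dy=-7->D; (2,7):dx=+10,dy=-11->D
  (2,8):dx=+7,dy=+4->C; (3,4):dx=-1,dy=+5->D; (3,5):dx=+5,dy=-6->D; (3,6):dx=+2,dy=-4->D
  (3,7):dx=+6,dy=-8->D; (3,8):dx=+3,dy=+7->C; (4,5):dx=+6,dy=-11->D; (4,6):dx=+3,dy=-9->D
  (4,7):dx=+7,dy=-13->D; (4,8):dx=+4,dy=+2->C; (5,6):dx=-3,dy=+2->D; (5,7):dx=+1,dy=-2->D
  (5,8):dx=-2,dy=+13->D; (6,7):dx=+4,dy=-4->D; (6,8):dx=+1,dy=+11->C; (7,8):dx=-3,dy=+15->D
Step 2: C = 6, D = 22, total pairs = 28.
Step 3: tau = (C - D)/(n(n-1)/2) = (6 - 22)/28 = -0.571429.
Step 4: Exact two-sided p-value (enumerate n! = 40320 permutations of y under H0): p = 0.061012.
Step 5: alpha = 0.05. fail to reject H0.

tau_b = -0.5714 (C=6, D=22), p = 0.061012, fail to reject H0.


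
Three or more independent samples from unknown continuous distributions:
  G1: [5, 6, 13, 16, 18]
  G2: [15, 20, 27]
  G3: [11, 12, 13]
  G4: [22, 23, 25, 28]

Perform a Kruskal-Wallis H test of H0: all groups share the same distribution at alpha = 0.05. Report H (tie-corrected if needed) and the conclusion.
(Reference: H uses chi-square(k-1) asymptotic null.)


Step 1: Combine all N = 15 observations and assign midranks.
sorted (value, group, rank): (5,G1,1), (6,G1,2), (11,G3,3), (12,G3,4), (13,G1,5.5), (13,G3,5.5), (15,G2,7), (16,G1,8), (18,G1,9), (20,G2,10), (22,G4,11), (23,G4,12), (25,G4,13), (27,G2,14), (28,G4,15)
Step 2: Sum ranks within each group.
R_1 = 25.5 (n_1 = 5)
R_2 = 31 (n_2 = 3)
R_3 = 12.5 (n_3 = 3)
R_4 = 51 (n_4 = 4)
Step 3: H = 12/(N(N+1)) * sum(R_i^2/n_i) - 3(N+1)
     = 12/(15*16) * (25.5^2/5 + 31^2/3 + 12.5^2/3 + 51^2/4) - 3*16
     = 0.050000 * 1152.72 - 48
     = 9.635833.
Step 4: Ties present; correction factor C = 1 - 6/(15^3 - 15) = 0.998214. Corrected H = 9.635833 / 0.998214 = 9.653071.
Step 5: Under H0, H ~ chi^2(3); p-value = 0.021757.
Step 6: alpha = 0.05. reject H0.

H = 9.6531, df = 3, p = 0.021757, reject H0.


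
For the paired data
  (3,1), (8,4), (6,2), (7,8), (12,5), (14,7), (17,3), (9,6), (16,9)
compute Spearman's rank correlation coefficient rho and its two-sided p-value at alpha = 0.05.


Step 1: Rank x and y separately (midranks; no ties here).
rank(x): 3->1, 8->4, 6->2, 7->3, 12->6, 14->7, 17->9, 9->5, 16->8
rank(y): 1->1, 4->4, 2->2, 8->8, 5->5, 7->7, 3->3, 6->6, 9->9
Step 2: d_i = R_x(i) - R_y(i); compute d_i^2.
  (1-1)^2=0, (4-4)^2=0, (2-2)^2=0, (3-8)^2=25, (6-5)^2=1, (7-7)^2=0, (9-3)^2=36, (5-6)^2=1, (8-9)^2=1
sum(d^2) = 64.
Step 3: rho = 1 - 6*64 / (9*(9^2 - 1)) = 1 - 384/720 = 0.466667.
Step 4: Under H0, t = rho * sqrt((n-2)/(1-rho^2)) = 1.3960 ~ t(7).
Step 5: Two-sided p-value from the t-distribution with 7 df = 0.205386.
Step 6: alpha = 0.05. fail to reject H0.

rho = 0.4667, p = 0.205386, fail to reject H0 at alpha = 0.05.


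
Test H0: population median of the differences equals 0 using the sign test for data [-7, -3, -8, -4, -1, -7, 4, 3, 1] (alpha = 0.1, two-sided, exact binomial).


Step 1: Discard zero differences. Original n = 9; n_eff = number of nonzero differences = 9.
Nonzero differences (with sign): -7, -3, -8, -4, -1, -7, +4, +3, +1
Step 2: Count signs: positive = 3, negative = 6.
Step 3: Under H0: P(positive) = 0.5, so the number of positives S ~ Bin(9, 0.5).
Step 4: Two-sided exact p-value = sum of Bin(9,0.5) probabilities at or below the observed probability = 0.507812.
Step 5: alpha = 0.1. fail to reject H0.

n_eff = 9, pos = 3, neg = 6, p = 0.507812, fail to reject H0.


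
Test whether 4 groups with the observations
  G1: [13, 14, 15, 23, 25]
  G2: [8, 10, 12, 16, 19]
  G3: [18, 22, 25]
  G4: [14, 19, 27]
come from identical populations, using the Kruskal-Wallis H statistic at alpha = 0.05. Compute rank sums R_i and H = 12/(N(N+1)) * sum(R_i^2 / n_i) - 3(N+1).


Step 1: Combine all N = 16 observations and assign midranks.
sorted (value, group, rank): (8,G2,1), (10,G2,2), (12,G2,3), (13,G1,4), (14,G1,5.5), (14,G4,5.5), (15,G1,7), (16,G2,8), (18,G3,9), (19,G2,10.5), (19,G4,10.5), (22,G3,12), (23,G1,13), (25,G1,14.5), (25,G3,14.5), (27,G4,16)
Step 2: Sum ranks within each group.
R_1 = 44 (n_1 = 5)
R_2 = 24.5 (n_2 = 5)
R_3 = 35.5 (n_3 = 3)
R_4 = 32 (n_4 = 3)
Step 3: H = 12/(N(N+1)) * sum(R_i^2/n_i) - 3(N+1)
     = 12/(16*17) * (44^2/5 + 24.5^2/5 + 35.5^2/3 + 32^2/3) - 3*17
     = 0.044118 * 1268.67 - 51
     = 4.970588.
Step 4: Ties present; correction factor C = 1 - 18/(16^3 - 16) = 0.995588. Corrected H = 4.970588 / 0.995588 = 4.992614.
Step 5: Under H0, H ~ chi^2(3); p-value = 0.172339.
Step 6: alpha = 0.05. fail to reject H0.

H = 4.9926, df = 3, p = 0.172339, fail to reject H0.


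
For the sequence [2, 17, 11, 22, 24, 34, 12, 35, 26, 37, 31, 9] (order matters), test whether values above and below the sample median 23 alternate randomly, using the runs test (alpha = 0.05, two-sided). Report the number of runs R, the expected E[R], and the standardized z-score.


Step 1: Compute median = 23; label A = above, B = below.
Labels in order: BBBBAABAAAAB  (n_A = 6, n_B = 6)
Step 2: Count runs R = 5.
Step 3: Under H0 (random ordering), E[R] = 2*n_A*n_B/(n_A+n_B) + 1 = 2*6*6/12 + 1 = 7.0000.
        Var[R] = 2*n_A*n_B*(2*n_A*n_B - n_A - n_B) / ((n_A+n_B)^2 * (n_A+n_B-1)) = 4320/1584 = 2.7273.
        SD[R] = 1.6514.
Step 4: Continuity-corrected z = (R + 0.5 - E[R]) / SD[R] = (5 + 0.5 - 7.0000) / 1.6514 = -0.9083.
Step 5: Two-sided p-value via normal approximation = 2*(1 - Phi(|z|)) = 0.363722.
Step 6: alpha = 0.05. fail to reject H0.

R = 5, z = -0.9083, p = 0.363722, fail to reject H0.


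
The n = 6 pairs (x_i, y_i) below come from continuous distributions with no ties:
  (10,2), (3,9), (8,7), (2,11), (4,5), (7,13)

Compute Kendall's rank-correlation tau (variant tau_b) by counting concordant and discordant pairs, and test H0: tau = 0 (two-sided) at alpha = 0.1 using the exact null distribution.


Step 1: Enumerate the 15 unordered pairs (i,j) with i<j and classify each by sign(x_j-x_i) * sign(y_j-y_i).
  (1,2):dx=-7,dy=+7->D; (1,3):dx=-2,dy=+5->D; (1,4):dx=-8,dy=+9->D; (1,5):dx=-6,dy=+3->D
  (1,6):dx=-3,dy=+11->D; (2,3):dx=+5,dy=-2->D; (2,4):dx=-1,dy=+2->D; (2,5):dx=+1,dy=-4->D
  (2,6):dx=+4,dy=+4->C; (3,4):dx=-6,dy=+4->D; (3,5):dx=-4,dy=-2->C; (3,6):dx=-1,dy=+6->D
  (4,5):dx=+2,dy=-6->D; (4,6):dx=+5,dy=+2->C; (5,6):dx=+3,dy=+8->C
Step 2: C = 4, D = 11, total pairs = 15.
Step 3: tau = (C - D)/(n(n-1)/2) = (4 - 11)/15 = -0.466667.
Step 4: Exact two-sided p-value (enumerate n! = 720 permutations of y under H0): p = 0.272222.
Step 5: alpha = 0.1. fail to reject H0.

tau_b = -0.4667 (C=4, D=11), p = 0.272222, fail to reject H0.


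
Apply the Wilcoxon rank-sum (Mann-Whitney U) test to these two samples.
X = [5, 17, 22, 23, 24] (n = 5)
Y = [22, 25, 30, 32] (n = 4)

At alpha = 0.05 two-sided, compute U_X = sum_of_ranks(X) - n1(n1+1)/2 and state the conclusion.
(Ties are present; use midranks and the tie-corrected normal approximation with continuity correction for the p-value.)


Step 1: Combine and sort all 9 observations; assign midranks.
sorted (value, group): (5,X), (17,X), (22,X), (22,Y), (23,X), (24,X), (25,Y), (30,Y), (32,Y)
ranks: 5->1, 17->2, 22->3.5, 22->3.5, 23->5, 24->6, 25->7, 30->8, 32->9
Step 2: Rank sum for X: R1 = 1 + 2 + 3.5 + 5 + 6 = 17.5.
Step 3: U_X = R1 - n1(n1+1)/2 = 17.5 - 5*6/2 = 17.5 - 15 = 2.5.
       U_Y = n1*n2 - U_X = 20 - 2.5 = 17.5.
Step 4: Ties are present, so use the tie-corrected normal approximation (with continuity correction) for the p-value.
Step 5: p-value = 0.085100; compare to alpha = 0.05. fail to reject H0.

U_X = 2.5, p = 0.085100, fail to reject H0 at alpha = 0.05.


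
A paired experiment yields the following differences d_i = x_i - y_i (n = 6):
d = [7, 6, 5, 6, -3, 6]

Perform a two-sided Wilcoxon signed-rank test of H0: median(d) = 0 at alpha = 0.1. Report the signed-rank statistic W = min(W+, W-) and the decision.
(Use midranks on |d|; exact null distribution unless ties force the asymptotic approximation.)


Step 1: Drop any zero differences (none here) and take |d_i|.
|d| = [7, 6, 5, 6, 3, 6]
Step 2: Midrank |d_i| (ties get averaged ranks).
ranks: |7|->6, |6|->4, |5|->2, |6|->4, |3|->1, |6|->4
Step 3: Attach original signs; sum ranks with positive sign and with negative sign.
W+ = 6 + 4 + 2 + 4 + 4 = 20
W- = 1 = 1
(Check: W+ + W- = 21 should equal n(n+1)/2 = 21.)
Step 4: Test statistic W = min(W+, W-) = 1.
Step 5: Ties in |d|, so use the tie-corrected normal approximation.
        E[W] = n(n+1)/4 = 6*7/4 = 10.5.
        Tie groups: |d|=6 (t=3); sum(t^3 - t) = 24.
        Var[W] = n(n+1)(2n+1)/24 - sum(t^3-t)/48 = 546/24 - 24/48 = 22.25.
        z = (W - E[W]) / sqrt(Var[W]) = (1 - 10.5) / 4.7170 = -2.0140.
        Two-sided p = 2*Phi(z) = 0.044010.
Step 6: alpha = 0.1. reject H0.

W+ = 20, W- = 1, W = min = 1, p = 0.044010, reject H0.


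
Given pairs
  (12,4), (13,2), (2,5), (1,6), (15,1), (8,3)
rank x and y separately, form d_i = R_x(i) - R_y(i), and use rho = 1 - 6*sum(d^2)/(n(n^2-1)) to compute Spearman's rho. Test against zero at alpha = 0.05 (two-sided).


Step 1: Rank x and y separately (midranks; no ties here).
rank(x): 12->4, 13->5, 2->2, 1->1, 15->6, 8->3
rank(y): 4->4, 2->2, 5->5, 6->6, 1->1, 3->3
Step 2: d_i = R_x(i) - R_y(i); compute d_i^2.
  (4-4)^2=0, (5-2)^2=9, (2-5)^2=9, (1-6)^2=25, (6-1)^2=25, (3-3)^2=0
sum(d^2) = 68.
Step 3: rho = 1 - 6*68 / (6*(6^2 - 1)) = 1 - 408/210 = -0.942857.
Step 4: Under H0, t = rho * sqrt((n-2)/(1-rho^2)) = -5.6595 ~ t(4).
Step 5: Two-sided p-value from the t-distribution with 4 df = 0.004805.
Step 6: alpha = 0.05. reject H0.

rho = -0.9429, p = 0.004805, reject H0 at alpha = 0.05.


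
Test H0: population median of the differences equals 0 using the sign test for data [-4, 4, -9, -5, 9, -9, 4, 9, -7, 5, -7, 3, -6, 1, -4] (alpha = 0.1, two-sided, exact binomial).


Step 1: Discard zero differences. Original n = 15; n_eff = number of nonzero differences = 15.
Nonzero differences (with sign): -4, +4, -9, -5, +9, -9, +4, +9, -7, +5, -7, +3, -6, +1, -4
Step 2: Count signs: positive = 7, negative = 8.
Step 3: Under H0: P(positive) = 0.5, so the number of positives S ~ Bin(15, 0.5).
Step 4: Two-sided exact p-value = sum of Bin(15,0.5) probabilities at or below the observed probability = 1.000000.
Step 5: alpha = 0.1. fail to reject H0.

n_eff = 15, pos = 7, neg = 8, p = 1.000000, fail to reject H0.


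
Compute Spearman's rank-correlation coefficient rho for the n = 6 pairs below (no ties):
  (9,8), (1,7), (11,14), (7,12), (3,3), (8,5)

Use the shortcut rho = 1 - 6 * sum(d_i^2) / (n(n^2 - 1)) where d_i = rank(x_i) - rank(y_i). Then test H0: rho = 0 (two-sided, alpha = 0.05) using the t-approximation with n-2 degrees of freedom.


Step 1: Rank x and y separately (midranks; no ties here).
rank(x): 9->5, 1->1, 11->6, 7->3, 3->2, 8->4
rank(y): 8->4, 7->3, 14->6, 12->5, 3->1, 5->2
Step 2: d_i = R_x(i) - R_y(i); compute d_i^2.
  (5-4)^2=1, (1-3)^2=4, (6-6)^2=0, (3-5)^2=4, (2-1)^2=1, (4-2)^2=4
sum(d^2) = 14.
Step 3: rho = 1 - 6*14 / (6*(6^2 - 1)) = 1 - 84/210 = 0.600000.
Step 4: Under H0, t = rho * sqrt((n-2)/(1-rho^2)) = 1.5000 ~ t(4).
Step 5: Two-sided p-value from the t-distribution with 4 df = 0.208000.
Step 6: alpha = 0.05. fail to reject H0.

rho = 0.6000, p = 0.208000, fail to reject H0 at alpha = 0.05.


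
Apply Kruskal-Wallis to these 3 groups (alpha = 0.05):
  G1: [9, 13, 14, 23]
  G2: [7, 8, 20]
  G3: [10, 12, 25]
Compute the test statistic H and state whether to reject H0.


Step 1: Combine all N = 10 observations and assign midranks.
sorted (value, group, rank): (7,G2,1), (8,G2,2), (9,G1,3), (10,G3,4), (12,G3,5), (13,G1,6), (14,G1,7), (20,G2,8), (23,G1,9), (25,G3,10)
Step 2: Sum ranks within each group.
R_1 = 25 (n_1 = 4)
R_2 = 11 (n_2 = 3)
R_3 = 19 (n_3 = 3)
Step 3: H = 12/(N(N+1)) * sum(R_i^2/n_i) - 3(N+1)
     = 12/(10*11) * (25^2/4 + 11^2/3 + 19^2/3) - 3*11
     = 0.109091 * 316.917 - 33
     = 1.572727.
Step 4: No ties, so H is used without correction.
Step 5: Under H0, H ~ chi^2(2); p-value = 0.455498.
Step 6: alpha = 0.05. fail to reject H0.

H = 1.5727, df = 2, p = 0.455498, fail to reject H0.


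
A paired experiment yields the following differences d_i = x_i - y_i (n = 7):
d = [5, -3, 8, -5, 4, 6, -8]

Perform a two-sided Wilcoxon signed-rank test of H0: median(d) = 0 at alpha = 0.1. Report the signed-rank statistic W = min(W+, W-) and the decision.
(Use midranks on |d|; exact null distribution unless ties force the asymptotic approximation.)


Step 1: Drop any zero differences (none here) and take |d_i|.
|d| = [5, 3, 8, 5, 4, 6, 8]
Step 2: Midrank |d_i| (ties get averaged ranks).
ranks: |5|->3.5, |3|->1, |8|->6.5, |5|->3.5, |4|->2, |6|->5, |8|->6.5
Step 3: Attach original signs; sum ranks with positive sign and with negative sign.
W+ = 3.5 + 6.5 + 2 + 5 = 17
W- = 1 + 3.5 + 6.5 = 11
(Check: W+ + W- = 28 should equal n(n+1)/2 = 28.)
Step 4: Test statistic W = min(W+, W-) = 11.
Step 5: Ties in |d|, so use the tie-corrected normal approximation.
        E[W] = n(n+1)/4 = 7*8/4 = 14.
        Tie groups: |d|=5 (t=2), |d|=8 (t=2); sum(t^3 - t) = 12.
        Var[W] = n(n+1)(2n+1)/24 - sum(t^3-t)/48 = 840/24 - 12/48 = 34.75.
        z = (W - E[W]) / sqrt(Var[W]) = (11 - 14) / 5.8949 = -0.5089.
        Two-sided p = 2*Phi(z) = 0.610813.
Step 6: alpha = 0.1. fail to reject H0.

W+ = 17, W- = 11, W = min = 11, p = 0.610813, fail to reject H0.


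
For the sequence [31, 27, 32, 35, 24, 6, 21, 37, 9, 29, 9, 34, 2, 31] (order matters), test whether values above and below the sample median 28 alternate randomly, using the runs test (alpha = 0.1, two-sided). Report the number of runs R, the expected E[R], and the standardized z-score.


Step 1: Compute median = 28; label A = above, B = below.
Labels in order: ABAABBBABABABA  (n_A = 7, n_B = 7)
Step 2: Count runs R = 11.
Step 3: Under H0 (random ordering), E[R] = 2*n_A*n_B/(n_A+n_B) + 1 = 2*7*7/14 + 1 = 8.0000.
        Var[R] = 2*n_A*n_B*(2*n_A*n_B - n_A - n_B) / ((n_A+n_B)^2 * (n_A+n_B-1)) = 8232/2548 = 3.2308.
        SD[R] = 1.7974.
Step 4: Continuity-corrected z = (R - 0.5 - E[R]) / SD[R] = (11 - 0.5 - 8.0000) / 1.7974 = 1.3909.
Step 5: Two-sided p-value via normal approximation = 2*(1 - Phi(|z|)) = 0.164264.
Step 6: alpha = 0.1. fail to reject H0.

R = 11, z = 1.3909, p = 0.164264, fail to reject H0.


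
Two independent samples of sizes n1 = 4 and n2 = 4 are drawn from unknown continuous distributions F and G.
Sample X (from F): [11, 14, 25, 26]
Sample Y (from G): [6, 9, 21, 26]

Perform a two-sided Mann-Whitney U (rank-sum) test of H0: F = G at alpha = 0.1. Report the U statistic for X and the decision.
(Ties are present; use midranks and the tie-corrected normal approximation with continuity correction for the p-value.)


Step 1: Combine and sort all 8 observations; assign midranks.
sorted (value, group): (6,Y), (9,Y), (11,X), (14,X), (21,Y), (25,X), (26,X), (26,Y)
ranks: 6->1, 9->2, 11->3, 14->4, 21->5, 25->6, 26->7.5, 26->7.5
Step 2: Rank sum for X: R1 = 3 + 4 + 6 + 7.5 = 20.5.
Step 3: U_X = R1 - n1(n1+1)/2 = 20.5 - 4*5/2 = 20.5 - 10 = 10.5.
       U_Y = n1*n2 - U_X = 16 - 10.5 = 5.5.
Step 4: Ties are present, so use the tie-corrected normal approximation (with continuity correction) for the p-value.
Step 5: p-value = 0.561363; compare to alpha = 0.1. fail to reject H0.

U_X = 10.5, p = 0.561363, fail to reject H0 at alpha = 0.1.


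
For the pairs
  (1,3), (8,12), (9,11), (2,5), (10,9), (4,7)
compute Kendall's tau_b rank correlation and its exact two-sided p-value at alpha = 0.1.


Step 1: Enumerate the 15 unordered pairs (i,j) with i<j and classify each by sign(x_j-x_i) * sign(y_j-y_i).
  (1,2):dx=+7,dy=+9->C; (1,3):dx=+8,dy=+8->C; (1,4):dx=+1,dy=+2->C; (1,5):dx=+9,dy=+6->C
  (1,6):dx=+3,dy=+4->C; (2,3):dx=+1,dy=-1->D; (2,4):dx=-6,dy=-7->C; (2,5):dx=+2,dy=-3->D
  (2,6):dx=-4,dy=-5->C; (3,4):dx=-7,dy=-6->C; (3,5):dx=+1,dy=-2->D; (3,6):dx=-5,dy=-4->C
  (4,5):dx=+8,dy=+4->C; (4,6):dx=+2,dy=+2->C; (5,6):dx=-6,dy=-2->C
Step 2: C = 12, D = 3, total pairs = 15.
Step 3: tau = (C - D)/(n(n-1)/2) = (12 - 3)/15 = 0.600000.
Step 4: Exact two-sided p-value (enumerate n! = 720 permutations of y under H0): p = 0.136111.
Step 5: alpha = 0.1. fail to reject H0.

tau_b = 0.6000 (C=12, D=3), p = 0.136111, fail to reject H0.


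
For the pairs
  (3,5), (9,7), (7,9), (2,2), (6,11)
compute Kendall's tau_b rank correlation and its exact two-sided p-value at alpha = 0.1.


Step 1: Enumerate the 10 unordered pairs (i,j) with i<j and classify each by sign(x_j-x_i) * sign(y_j-y_i).
  (1,2):dx=+6,dy=+2->C; (1,3):dx=+4,dy=+4->C; (1,4):dx=-1,dy=-3->C; (1,5):dx=+3,dy=+6->C
  (2,3):dx=-2,dy=+2->D; (2,4):dx=-7,dy=-5->C; (2,5):dx=-3,dy=+4->D; (3,4):dx=-5,dy=-7->C
  (3,5):dx=-1,dy=+2->D; (4,5):dx=+4,dy=+9->C
Step 2: C = 7, D = 3, total pairs = 10.
Step 3: tau = (C - D)/(n(n-1)/2) = (7 - 3)/10 = 0.400000.
Step 4: Exact two-sided p-value (enumerate n! = 120 permutations of y under H0): p = 0.483333.
Step 5: alpha = 0.1. fail to reject H0.

tau_b = 0.4000 (C=7, D=3), p = 0.483333, fail to reject H0.


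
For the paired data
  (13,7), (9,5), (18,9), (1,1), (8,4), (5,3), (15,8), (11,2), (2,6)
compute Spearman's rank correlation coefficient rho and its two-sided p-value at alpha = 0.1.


Step 1: Rank x and y separately (midranks; no ties here).
rank(x): 13->7, 9->5, 18->9, 1->1, 8->4, 5->3, 15->8, 11->6, 2->2
rank(y): 7->7, 5->5, 9->9, 1->1, 4->4, 3->3, 8->8, 2->2, 6->6
Step 2: d_i = R_x(i) - R_y(i); compute d_i^2.
  (7-7)^2=0, (5-5)^2=0, (9-9)^2=0, (1-1)^2=0, (4-4)^2=0, (3-3)^2=0, (8-8)^2=0, (6-2)^2=16, (2-6)^2=16
sum(d^2) = 32.
Step 3: rho = 1 - 6*32 / (9*(9^2 - 1)) = 1 - 192/720 = 0.733333.
Step 4: Under H0, t = rho * sqrt((n-2)/(1-rho^2)) = 2.8538 ~ t(7).
Step 5: Two-sided p-value from the t-distribution with 7 df = 0.024554.
Step 6: alpha = 0.1. reject H0.

rho = 0.7333, p = 0.024554, reject H0 at alpha = 0.1.


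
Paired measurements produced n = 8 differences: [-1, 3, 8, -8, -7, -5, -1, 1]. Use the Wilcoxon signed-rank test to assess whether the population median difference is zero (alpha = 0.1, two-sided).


Step 1: Drop any zero differences (none here) and take |d_i|.
|d| = [1, 3, 8, 8, 7, 5, 1, 1]
Step 2: Midrank |d_i| (ties get averaged ranks).
ranks: |1|->2, |3|->4, |8|->7.5, |8|->7.5, |7|->6, |5|->5, |1|->2, |1|->2
Step 3: Attach original signs; sum ranks with positive sign and with negative sign.
W+ = 4 + 7.5 + 2 = 13.5
W- = 2 + 7.5 + 6 + 5 + 2 = 22.5
(Check: W+ + W- = 36 should equal n(n+1)/2 = 36.)
Step 4: Test statistic W = min(W+, W-) = 13.5.
Step 5: Ties in |d|, so use the tie-corrected normal approximation.
        E[W] = n(n+1)/4 = 8*9/4 = 18.
        Tie groups: |d|=1 (t=3), |d|=8 (t=2); sum(t^3 - t) = 30.
        Var[W] = n(n+1)(2n+1)/24 - sum(t^3-t)/48 = 1224/24 - 30/48 = 50.375.
        z = (W - E[W]) / sqrt(Var[W]) = (13.5 - 18) / 7.0975 = -0.6340.
        Two-sided p = 2*Phi(z) = 0.526066.
Step 6: alpha = 0.1. fail to reject H0.

W+ = 13.5, W- = 22.5, W = min = 13.5, p = 0.526066, fail to reject H0.


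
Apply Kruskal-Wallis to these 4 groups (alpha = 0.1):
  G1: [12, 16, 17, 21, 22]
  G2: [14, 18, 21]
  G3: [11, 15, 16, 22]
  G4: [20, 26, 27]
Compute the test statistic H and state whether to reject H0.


Step 1: Combine all N = 15 observations and assign midranks.
sorted (value, group, rank): (11,G3,1), (12,G1,2), (14,G2,3), (15,G3,4), (16,G1,5.5), (16,G3,5.5), (17,G1,7), (18,G2,8), (20,G4,9), (21,G1,10.5), (21,G2,10.5), (22,G1,12.5), (22,G3,12.5), (26,G4,14), (27,G4,15)
Step 2: Sum ranks within each group.
R_1 = 37.5 (n_1 = 5)
R_2 = 21.5 (n_2 = 3)
R_3 = 23 (n_3 = 4)
R_4 = 38 (n_4 = 3)
Step 3: H = 12/(N(N+1)) * sum(R_i^2/n_i) - 3(N+1)
     = 12/(15*16) * (37.5^2/5 + 21.5^2/3 + 23^2/4 + 38^2/3) - 3*16
     = 0.050000 * 1048.92 - 48
     = 4.445833.
Step 4: Ties present; correction factor C = 1 - 18/(15^3 - 15) = 0.994643. Corrected H = 4.445833 / 0.994643 = 4.469779.
Step 5: Under H0, H ~ chi^2(3); p-value = 0.215002.
Step 6: alpha = 0.1. fail to reject H0.

H = 4.4698, df = 3, p = 0.215002, fail to reject H0.


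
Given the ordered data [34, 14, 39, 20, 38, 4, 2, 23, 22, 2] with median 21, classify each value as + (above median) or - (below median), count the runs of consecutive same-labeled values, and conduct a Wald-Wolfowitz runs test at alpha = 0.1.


Step 1: Compute median = 21; label A = above, B = below.
Labels in order: ABABABBAAB  (n_A = 5, n_B = 5)
Step 2: Count runs R = 8.
Step 3: Under H0 (random ordering), E[R] = 2*n_A*n_B/(n_A+n_B) + 1 = 2*5*5/10 + 1 = 6.0000.
        Var[R] = 2*n_A*n_B*(2*n_A*n_B - n_A - n_B) / ((n_A+n_B)^2 * (n_A+n_B-1)) = 2000/900 = 2.2222.
        SD[R] = 1.4907.
Step 4: Continuity-corrected z = (R - 0.5 - E[R]) / SD[R] = (8 - 0.5 - 6.0000) / 1.4907 = 1.0062.
Step 5: Two-sided p-value via normal approximation = 2*(1 - Phi(|z|)) = 0.314305.
Step 6: alpha = 0.1. fail to reject H0.

R = 8, z = 1.0062, p = 0.314305, fail to reject H0.


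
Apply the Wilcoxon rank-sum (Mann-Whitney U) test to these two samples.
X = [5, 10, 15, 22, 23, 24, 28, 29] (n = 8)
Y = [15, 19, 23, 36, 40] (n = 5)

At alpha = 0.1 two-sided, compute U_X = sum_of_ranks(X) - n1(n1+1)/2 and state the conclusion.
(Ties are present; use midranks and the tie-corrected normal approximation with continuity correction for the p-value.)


Step 1: Combine and sort all 13 observations; assign midranks.
sorted (value, group): (5,X), (10,X), (15,X), (15,Y), (19,Y), (22,X), (23,X), (23,Y), (24,X), (28,X), (29,X), (36,Y), (40,Y)
ranks: 5->1, 10->2, 15->3.5, 15->3.5, 19->5, 22->6, 23->7.5, 23->7.5, 24->9, 28->10, 29->11, 36->12, 40->13
Step 2: Rank sum for X: R1 = 1 + 2 + 3.5 + 6 + 7.5 + 9 + 10 + 11 = 50.
Step 3: U_X = R1 - n1(n1+1)/2 = 50 - 8*9/2 = 50 - 36 = 14.
       U_Y = n1*n2 - U_X = 40 - 14 = 26.
Step 4: Ties are present, so use the tie-corrected normal approximation (with continuity correction) for the p-value.
Step 5: p-value = 0.419471; compare to alpha = 0.1. fail to reject H0.

U_X = 14, p = 0.419471, fail to reject H0 at alpha = 0.1.


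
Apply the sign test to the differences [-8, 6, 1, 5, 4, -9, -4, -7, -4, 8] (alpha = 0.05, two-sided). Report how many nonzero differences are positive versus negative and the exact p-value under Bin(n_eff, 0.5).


Step 1: Discard zero differences. Original n = 10; n_eff = number of nonzero differences = 10.
Nonzero differences (with sign): -8, +6, +1, +5, +4, -9, -4, -7, -4, +8
Step 2: Count signs: positive = 5, negative = 5.
Step 3: Under H0: P(positive) = 0.5, so the number of positives S ~ Bin(10, 0.5).
Step 4: Two-sided exact p-value = sum of Bin(10,0.5) probabilities at or below the observed probability = 1.000000.
Step 5: alpha = 0.05. fail to reject H0.

n_eff = 10, pos = 5, neg = 5, p = 1.000000, fail to reject H0.


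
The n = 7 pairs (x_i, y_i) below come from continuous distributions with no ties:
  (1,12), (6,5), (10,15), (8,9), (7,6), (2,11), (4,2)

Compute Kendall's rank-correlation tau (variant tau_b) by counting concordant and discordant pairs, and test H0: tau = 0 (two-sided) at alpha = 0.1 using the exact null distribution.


Step 1: Enumerate the 21 unordered pairs (i,j) with i<j and classify each by sign(x_j-x_i) * sign(y_j-y_i).
  (1,2):dx=+5,dy=-7->D; (1,3):dx=+9,dy=+3->C; (1,4):dx=+7,dy=-3->D; (1,5):dx=+6,dy=-6->D
  (1,6):dx=+1,dy=-1->D; (1,7):dx=+3,dy=-10->D; (2,3):dx=+4,dy=+10->C; (2,4):dx=+2,dy=+4->C
  (2,5):dx=+1,dy=+1->C; (2,6):dx=-4,dy=+6->D; (2,7):dx=-2,dy=-3->C; (3,4):dx=-2,dy=-6->C
  (3,5):dx=-3,dy=-9->C; (3,6):dx=-8,dy=-4->C; (3,7):dx=-6,dy=-13->C; (4,5):dx=-1,dy=-3->C
  (4,6):dx=-6,dy=+2->D; (4,7):dx=-4,dy=-7->C; (5,6):dx=-5,dy=+5->D; (5,7):dx=-3,dy=-4->C
  (6,7):dx=+2,dy=-9->D
Step 2: C = 12, D = 9, total pairs = 21.
Step 3: tau = (C - D)/(n(n-1)/2) = (12 - 9)/21 = 0.142857.
Step 4: Exact two-sided p-value (enumerate n! = 5040 permutations of y under H0): p = 0.772619.
Step 5: alpha = 0.1. fail to reject H0.

tau_b = 0.1429 (C=12, D=9), p = 0.772619, fail to reject H0.


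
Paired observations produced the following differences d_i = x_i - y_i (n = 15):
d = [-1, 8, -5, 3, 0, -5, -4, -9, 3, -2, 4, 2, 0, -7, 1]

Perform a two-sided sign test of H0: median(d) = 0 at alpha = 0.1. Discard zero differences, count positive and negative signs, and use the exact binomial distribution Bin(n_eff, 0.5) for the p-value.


Step 1: Discard zero differences. Original n = 15; n_eff = number of nonzero differences = 13.
Nonzero differences (with sign): -1, +8, -5, +3, -5, -4, -9, +3, -2, +4, +2, -7, +1
Step 2: Count signs: positive = 6, negative = 7.
Step 3: Under H0: P(positive) = 0.5, so the number of positives S ~ Bin(13, 0.5).
Step 4: Two-sided exact p-value = sum of Bin(13,0.5) probabilities at or below the observed probability = 1.000000.
Step 5: alpha = 0.1. fail to reject H0.

n_eff = 13, pos = 6, neg = 7, p = 1.000000, fail to reject H0.
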